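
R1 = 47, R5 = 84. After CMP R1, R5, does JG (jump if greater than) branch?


Trace:
  R1 = 47, R5 = 84
  CMP R1, R5  → compares 47 vs 84
  JG checks: is 47 greater than 84?
  47 < 84, so condition is false
Branch taken: No

No


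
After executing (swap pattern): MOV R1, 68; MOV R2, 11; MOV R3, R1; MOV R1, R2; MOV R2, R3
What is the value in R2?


Register state trace (swap pattern):
  MOV R1, 68  → R1 = 68
  MOV R2, 11  → R2 = 11
  MOV R3, R1  → R3 = 68  (save R1)
  MOV R1, R2  → R1 = 11  (R1 gets R2's value)
  MOV R2, R3  → R2 = 68  (R2 gets saved value)
Final: R2 = 68

68


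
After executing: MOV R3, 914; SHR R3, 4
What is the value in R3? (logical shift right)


Register state trace:
  MOV R3, 914  → R3 = 914
  SHR R3, 4  → R3 = 914 >> 4 = 914 // 2^4 = 57
Final: R3 = 57

57


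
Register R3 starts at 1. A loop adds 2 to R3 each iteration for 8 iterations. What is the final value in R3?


Starting value: R3 = 1
  Iter 1: R3 = 1 + 2 = 3
  Iter 2: R3 = 3 + 2 = 5
  Iter 3: R3 = 5 + 2 = 7
  Iter 4: R3 = 7 + 2 = 9
  Iter 5: R3 = 9 + 2 = 11
  Iter 6: R3 = 11 + 2 = 13
  Iter 7: R3 = 13 + 2 = 15
  Iter 8: R3 = 15 + 2 = 17
Final: R3 = 17

17


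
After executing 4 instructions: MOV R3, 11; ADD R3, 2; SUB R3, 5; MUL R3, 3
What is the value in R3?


Register state trace:
  MOV R3, 11  → R3 = 11
  ADD R3, 2  → R3 = 11 + 2 = 13
  SUB R3, 5  → R3 = 13 - 5 = 8
  MUL R3, 3  → R3 = 8 * 3 = 24
Final: R3 = 24

24


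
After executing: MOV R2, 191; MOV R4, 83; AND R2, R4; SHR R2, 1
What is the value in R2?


Register state trace:
  MOV R2, 191  → R2 = 191 (0b10111111)
  MOV R4, 83  → R4 = 83 (0b01010011)
  AND R2, R4  → R2 = 191 AND 83 = 19 (0b00010011)
  SHR R2, 1  → R2 = 19 >> 1 = 9
Final: R2 = 9

9


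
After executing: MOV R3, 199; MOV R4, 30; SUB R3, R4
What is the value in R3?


Register state trace:
  MOV R3, 199  → R3 = 199
  MOV R4, 30  → R4 = 30
  SUB R3, R4  → R3 = 199 - 30 = 169
Final: R3 = 169

169


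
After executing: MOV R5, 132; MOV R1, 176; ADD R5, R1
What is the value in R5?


Register state trace:
  MOV R5, 132  → R5 = 132
  MOV R1, 176  → R1 = 176
  ADD R5, R1  → R5 = 132 + 176 = 308
Final: R5 = 308

308


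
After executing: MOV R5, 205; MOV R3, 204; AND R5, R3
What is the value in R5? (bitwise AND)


Register state trace:
  MOV R5, 205  → R5 = 205 (0b11001101)
  MOV R3, 204  → R3 = 204 (0b11001100)
  AND R5, R3  → R5 = 205 AND 204 = 204 (0b11001100)
Final: R5 = 204

204


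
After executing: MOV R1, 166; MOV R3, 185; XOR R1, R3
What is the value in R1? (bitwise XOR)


Register state trace:
  MOV R1, 166  → R1 = 166 (0b10100110)
  MOV R3, 185  → R3 = 185 (0b10111001)
  XOR R1, R3  → R1 = 166 XOR 185 = 31 (0b00011111)
Final: R1 = 31

31


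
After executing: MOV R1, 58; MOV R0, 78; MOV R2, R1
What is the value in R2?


Register state trace:
  MOV R1, 58  → R1 = 58
  MOV R0, 78  → R0 = 78
  MOV R2, R1  → R2 = 58
Final: R2 = 58

58


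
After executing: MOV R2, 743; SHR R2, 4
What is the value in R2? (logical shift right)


Register state trace:
  MOV R2, 743  → R2 = 743
  SHR R2, 4  → R2 = 743 >> 4 = 743 // 2^4 = 46
Final: R2 = 46

46


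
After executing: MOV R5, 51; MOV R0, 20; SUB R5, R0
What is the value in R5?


Register state trace:
  MOV R5, 51  → R5 = 51
  MOV R0, 20  → R0 = 20
  SUB R5, R0  → R5 = 51 - 20 = 31
Final: R5 = 31

31


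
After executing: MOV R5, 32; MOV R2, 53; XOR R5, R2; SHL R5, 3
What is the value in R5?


Register state trace:
  MOV R5, 32  → R5 = 32 (0b00100000)
  MOV R2, 53  → R2 = 53 (0b00110101)
  XOR R5, R2  → R5 = 32 XOR 53 = 21 (0b00010101)
  SHL R5, 3  → R5 = 21 << 3 = 168
Final: R5 = 168

168


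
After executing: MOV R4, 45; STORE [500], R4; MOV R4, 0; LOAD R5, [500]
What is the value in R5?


Register and memory trace:
  MOV R4, 45  → R4 = 45
  STORE [500], R4  → mem[500] = 45
  MOV R4, 0  → R4 = 0
  LOAD R5, [500]  → R5 = mem[500] = 45
Final: R5 = 45

45


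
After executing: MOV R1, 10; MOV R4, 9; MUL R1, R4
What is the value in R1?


Register state trace:
  MOV R1, 10  → R1 = 10
  MOV R4, 9  → R4 = 9
  MUL R1, R4  → R1 = 10 * 9 = 90
Final: R1 = 90

90


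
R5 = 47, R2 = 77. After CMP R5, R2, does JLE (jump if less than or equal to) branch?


Trace:
  R5 = 47, R2 = 77
  CMP R5, R2  → compares 47 vs 77
  JLE checks: is 47 less than or equal to 77?
  47 < 77, so condition is true
Branch taken: Yes

Yes


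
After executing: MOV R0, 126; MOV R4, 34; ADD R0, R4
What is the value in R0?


Register state trace:
  MOV R0, 126  → R0 = 126
  MOV R4, 34  → R4 = 34
  ADD R0, R4  → R0 = 126 + 34 = 160
Final: R0 = 160

160


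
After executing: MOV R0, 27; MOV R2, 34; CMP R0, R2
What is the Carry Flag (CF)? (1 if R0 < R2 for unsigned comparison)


Register state trace:
  MOV R0, 27  → R0 = 27
  MOV R2, 34  → R2 = 34
  CMP R0, R2  → unsigned 27 - 34: borrow occurs
  27 < 34, so CF = 1
CF = 1

1


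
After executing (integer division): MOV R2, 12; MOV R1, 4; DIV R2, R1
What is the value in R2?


Register state trace:
  MOV R2, 12  → R2 = 12
  MOV R1, 4  → R1 = 4
  DIV R2, R1  → R2 = 12 // 4 = 3
Final: R2 = 3

3


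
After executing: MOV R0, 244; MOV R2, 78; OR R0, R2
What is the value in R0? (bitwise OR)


Register state trace:
  MOV R0, 244  → R0 = 244 (0b11110100)
  MOV R2, 78  → R2 = 78 (0b01001110)
  OR R0, R2   → R0 = 244 OR 78 = 254 (0b11111110)
Final: R0 = 254

254


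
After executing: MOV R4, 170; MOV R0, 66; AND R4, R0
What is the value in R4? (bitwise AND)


Register state trace:
  MOV R4, 170  → R4 = 170 (0b10101010)
  MOV R0, 66  → R0 = 66 (0b01000010)
  AND R4, R0  → R4 = 170 AND 66 = 2 (0b00000010)
Final: R4 = 2

2


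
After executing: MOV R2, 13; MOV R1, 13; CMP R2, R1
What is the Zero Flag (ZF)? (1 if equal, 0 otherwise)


Register state trace:
  MOV R2, 13  → R2 = 13
  MOV R1, 13  → R1 = 13
  CMP R2, R1  → computes 13 - 13 = 0
  Result is zero, so values are equal
ZF = 1

1


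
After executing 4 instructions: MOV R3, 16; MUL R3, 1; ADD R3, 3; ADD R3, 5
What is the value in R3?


Register state trace:
  MOV R3, 16  → R3 = 16
  MUL R3, 1  → R3 = 16 * 1 = 16
  ADD R3, 3  → R3 = 16 + 3 = 19
  ADD R3, 5  → R3 = 19 + 5 = 24
Final: R3 = 24

24


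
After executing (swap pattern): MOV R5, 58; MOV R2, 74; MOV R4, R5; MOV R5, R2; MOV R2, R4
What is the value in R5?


Register state trace (swap pattern):
  MOV R5, 58  → R5 = 58
  MOV R2, 74  → R2 = 74
  MOV R4, R5  → R4 = 58  (save R5)
  MOV R5, R2  → R5 = 74  (R5 gets R2's value)
  MOV R2, R4  → R2 = 58  (R2 gets saved value)
Final: R5 = 74

74


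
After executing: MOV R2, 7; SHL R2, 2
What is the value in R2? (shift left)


Register state trace:
  MOV R2, 7  → R2 = 7
  SHL R2, 2  → R2 = 7 << 2 = 7 * 2^2 = 28
Final: R2 = 28

28


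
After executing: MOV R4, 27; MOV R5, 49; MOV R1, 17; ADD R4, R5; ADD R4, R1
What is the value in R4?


Register state trace:
  MOV R4, 27  → R4 = 27
  MOV R5, 49  → R5 = 49
  MOV R1, 17  → R1 = 17
  ADD R4, R5  → R4 = 27 + 49 = 76
  ADD R4, R1  → R4 = 76 + 17 = 93
Final: R4 = 93

93


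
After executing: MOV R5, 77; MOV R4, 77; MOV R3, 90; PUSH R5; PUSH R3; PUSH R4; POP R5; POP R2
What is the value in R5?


Stack trace (top is rightmost):
  MOV R5, 77  → R5 = 77
  MOV R4, 77  → R4 = 77
  MOV R3, 90  → R3 = 90
  PUSH R5  → stack: [77]
  PUSH R3  → stack: [77, 90]
  PUSH R4  → stack: [77, 90, 77]
  POP R5  → R5 = 77, stack: [77, 90]
  POP R2  → R2 = 90, stack: [77]
Final: R5 = 77

77


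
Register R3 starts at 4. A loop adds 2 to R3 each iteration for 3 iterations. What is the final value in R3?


Starting value: R3 = 4
  Iter 1: R3 = 4 + 2 = 6
  Iter 2: R3 = 6 + 2 = 8
  Iter 3: R3 = 8 + 2 = 10
Final: R3 = 10

10


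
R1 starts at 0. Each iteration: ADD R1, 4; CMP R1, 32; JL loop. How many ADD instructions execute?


Loop trace (R1 starts at 0, target 32, step 4):
  ADD #1: R1 = 0 + 4 = 4  → 4 < 32, loop
  ADD #2: R1 = 4 + 4 = 8  → 8 < 32, loop
  ADD #3: R1 = 8 + 4 = 12  → 12 < 32, loop
  ADD #4: R1 = 12 + 4 = 16  → 16 < 32, loop
  ADD #5: R1 = 16 + 4 = 20  → 20 < 32, loop
  ADD #6: R1 = 20 + 4 = 24  → 24 < 32, loop
  ADD #7: R1 = 24 + 4 = 28  → 28 < 32, loop
  ADD #8: R1 = 28 + 4 = 32  → 32 >= 32, exit
Total ADD instructions: 8

8


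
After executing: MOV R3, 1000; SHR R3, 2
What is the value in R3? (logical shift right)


Register state trace:
  MOV R3, 1000  → R3 = 1000
  SHR R3, 2  → R3 = 1000 >> 2 = 1000 // 2^2 = 250
Final: R3 = 250

250


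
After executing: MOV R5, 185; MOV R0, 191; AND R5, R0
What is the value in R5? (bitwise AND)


Register state trace:
  MOV R5, 185  → R5 = 185 (0b10111001)
  MOV R0, 191  → R0 = 191 (0b10111111)
  AND R5, R0  → R5 = 185 AND 191 = 185 (0b10111001)
Final: R5 = 185

185


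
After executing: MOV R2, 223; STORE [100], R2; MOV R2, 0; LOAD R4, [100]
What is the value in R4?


Register and memory trace:
  MOV R2, 223  → R2 = 223
  STORE [100], R2  → mem[100] = 223
  MOV R2, 0  → R2 = 0
  LOAD R4, [100]  → R4 = mem[100] = 223
Final: R4 = 223

223


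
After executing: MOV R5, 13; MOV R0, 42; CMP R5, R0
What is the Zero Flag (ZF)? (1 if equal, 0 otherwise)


Register state trace:
  MOV R5, 13  → R5 = 13
  MOV R0, 42  → R0 = 42
  CMP R5, R0  → computes 13 - 42 = -29
  Result is nonzero, so values are not equal
ZF = 0

0


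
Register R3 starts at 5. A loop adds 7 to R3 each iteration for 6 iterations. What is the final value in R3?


Starting value: R3 = 5
  Iter 1: R3 = 5 + 7 = 12
  Iter 2: R3 = 12 + 7 = 19
  Iter 3: R3 = 19 + 7 = 26
  Iter 4: R3 = 26 + 7 = 33
  Iter 5: R3 = 33 + 7 = 40
  Iter 6: R3 = 40 + 7 = 47
Final: R3 = 47

47


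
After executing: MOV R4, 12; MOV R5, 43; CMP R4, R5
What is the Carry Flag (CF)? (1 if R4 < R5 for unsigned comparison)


Register state trace:
  MOV R4, 12  → R4 = 12
  MOV R5, 43  → R5 = 43
  CMP R4, R5  → unsigned 12 - 43: borrow occurs
  12 < 43, so CF = 1
CF = 1

1


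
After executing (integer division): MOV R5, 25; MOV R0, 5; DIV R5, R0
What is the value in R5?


Register state trace:
  MOV R5, 25  → R5 = 25
  MOV R0, 5  → R0 = 5
  DIV R5, R0  → R5 = 25 // 5 = 5
Final: R5 = 5

5


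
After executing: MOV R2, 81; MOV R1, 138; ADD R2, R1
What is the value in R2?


Register state trace:
  MOV R2, 81  → R2 = 81
  MOV R1, 138  → R1 = 138
  ADD R2, R1  → R2 = 81 + 138 = 219
Final: R2 = 219

219


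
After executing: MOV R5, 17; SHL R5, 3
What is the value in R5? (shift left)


Register state trace:
  MOV R5, 17  → R5 = 17
  SHL R5, 3  → R5 = 17 << 3 = 17 * 2^3 = 136
Final: R5 = 136

136


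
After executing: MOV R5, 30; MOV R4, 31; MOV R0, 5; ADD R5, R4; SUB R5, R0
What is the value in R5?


Register state trace:
  MOV R5, 30  → R5 = 30
  MOV R4, 31  → R4 = 31
  MOV R0, 5  → R0 = 5
  ADD R5, R4  → R5 = 30 + 31 = 61
  SUB R5, R0  → R5 = 61 - 5 = 56
Final: R5 = 56

56


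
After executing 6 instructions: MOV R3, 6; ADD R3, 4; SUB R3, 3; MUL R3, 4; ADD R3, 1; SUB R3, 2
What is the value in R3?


Register state trace:
  MOV R3, 6  → R3 = 6
  ADD R3, 4  → R3 = 6 + 4 = 10
  SUB R3, 3  → R3 = 10 - 3 = 7
  MUL R3, 4  → R3 = 7 * 4 = 28
  ADD R3, 1  → R3 = 28 + 1 = 29
  SUB R3, 2  → R3 = 29 - 2 = 27
Final: R3 = 27

27


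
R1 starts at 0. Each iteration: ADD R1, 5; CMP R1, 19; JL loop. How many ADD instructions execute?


Loop trace (R1 starts at 0, target 19, step 5):
  ADD #1: R1 = 0 + 5 = 5  → 5 < 19, loop
  ADD #2: R1 = 5 + 5 = 10  → 10 < 19, loop
  ADD #3: R1 = 10 + 5 = 15  → 15 < 19, loop
  ADD #4: R1 = 15 + 5 = 20  → 20 >= 19, exit
Total ADD instructions: 4

4


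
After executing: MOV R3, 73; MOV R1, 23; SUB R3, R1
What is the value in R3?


Register state trace:
  MOV R3, 73  → R3 = 73
  MOV R1, 23  → R1 = 23
  SUB R3, R1  → R3 = 73 - 23 = 50
Final: R3 = 50

50


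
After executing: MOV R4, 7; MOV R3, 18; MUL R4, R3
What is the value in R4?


Register state trace:
  MOV R4, 7  → R4 = 7
  MOV R3, 18  → R3 = 18
  MUL R4, R3  → R4 = 7 * 18 = 126
Final: R4 = 126

126


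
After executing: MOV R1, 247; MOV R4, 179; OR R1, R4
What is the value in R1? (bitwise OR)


Register state trace:
  MOV R1, 247  → R1 = 247 (0b11110111)
  MOV R4, 179  → R4 = 179 (0b10110011)
  OR R1, R4   → R1 = 247 OR 179 = 247 (0b11110111)
Final: R1 = 247

247


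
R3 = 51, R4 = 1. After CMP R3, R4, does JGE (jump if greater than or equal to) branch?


Trace:
  R3 = 51, R4 = 1
  CMP R3, R4  → compares 51 vs 1
  JGE checks: is 51 greater than or equal to 1?
  51 > 1, so condition is true
Branch taken: Yes

Yes


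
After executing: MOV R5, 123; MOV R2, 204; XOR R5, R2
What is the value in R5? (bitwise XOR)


Register state trace:
  MOV R5, 123  → R5 = 123 (0b01111011)
  MOV R2, 204  → R2 = 204 (0b11001100)
  XOR R5, R2  → R5 = 123 XOR 204 = 183 (0b10110111)
Final: R5 = 183

183


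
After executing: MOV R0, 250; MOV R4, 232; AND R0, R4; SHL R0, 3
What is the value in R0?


Register state trace:
  MOV R0, 250  → R0 = 250 (0b11111010)
  MOV R4, 232  → R4 = 232 (0b11101000)
  AND R0, R4  → R0 = 250 AND 232 = 232 (0b11101000)
  SHL R0, 3  → R0 = 232 << 3 = 1856
Final: R0 = 1856

1856


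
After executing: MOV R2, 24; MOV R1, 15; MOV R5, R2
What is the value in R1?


Register state trace:
  MOV R2, 24  → R2 = 24
  MOV R1, 15  → R1 = 15
  MOV R5, R2  → R5 = 24
Final: R1 = 15

15


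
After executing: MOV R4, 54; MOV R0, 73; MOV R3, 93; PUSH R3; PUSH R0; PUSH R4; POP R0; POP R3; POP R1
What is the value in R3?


Stack trace (top is rightmost):
  MOV R4, 54  → R4 = 54
  MOV R0, 73  → R0 = 73
  MOV R3, 93  → R3 = 93
  PUSH R3  → stack: [93]
  PUSH R0  → stack: [93, 73]
  PUSH R4  → stack: [93, 73, 54]
  POP R0  → R0 = 54, stack: [93, 73]
  POP R3  → R3 = 73, stack: [93]
  POP R1  → R1 = 93, stack: []
Final: R3 = 73

73


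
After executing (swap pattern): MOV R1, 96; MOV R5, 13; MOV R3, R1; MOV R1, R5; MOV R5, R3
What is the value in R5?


Register state trace (swap pattern):
  MOV R1, 96  → R1 = 96
  MOV R5, 13  → R5 = 13
  MOV R3, R1  → R3 = 96  (save R1)
  MOV R1, R5  → R1 = 13  (R1 gets R5's value)
  MOV R5, R3  → R5 = 96  (R5 gets saved value)
Final: R5 = 96

96


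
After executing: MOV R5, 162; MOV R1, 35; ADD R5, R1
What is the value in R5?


Register state trace:
  MOV R5, 162  → R5 = 162
  MOV R1, 35  → R1 = 35
  ADD R5, R1  → R5 = 162 + 35 = 197
Final: R5 = 197

197


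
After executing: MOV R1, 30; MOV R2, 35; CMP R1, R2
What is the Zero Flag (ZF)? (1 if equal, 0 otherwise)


Register state trace:
  MOV R1, 30  → R1 = 30
  MOV R2, 35  → R2 = 35
  CMP R1, R2  → computes 30 - 35 = -5
  Result is nonzero, so values are not equal
ZF = 0

0


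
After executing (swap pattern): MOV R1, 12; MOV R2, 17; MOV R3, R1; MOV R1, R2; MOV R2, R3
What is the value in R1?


Register state trace (swap pattern):
  MOV R1, 12  → R1 = 12
  MOV R2, 17  → R2 = 17
  MOV R3, R1  → R3 = 12  (save R1)
  MOV R1, R2  → R1 = 17  (R1 gets R2's value)
  MOV R2, R3  → R2 = 12  (R2 gets saved value)
Final: R1 = 17

17


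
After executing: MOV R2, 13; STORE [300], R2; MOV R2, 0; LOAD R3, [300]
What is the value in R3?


Register and memory trace:
  MOV R2, 13  → R2 = 13
  STORE [300], R2  → mem[300] = 13
  MOV R2, 0  → R2 = 0
  LOAD R3, [300]  → R3 = mem[300] = 13
Final: R3 = 13

13


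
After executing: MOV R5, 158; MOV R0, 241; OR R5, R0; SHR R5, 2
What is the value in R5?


Register state trace:
  MOV R5, 158  → R5 = 158 (0b10011110)
  MOV R0, 241  → R0 = 241 (0b11110001)
  OR R5, R0  → R5 = 158 OR 241 = 255 (0b11111111)
  SHR R5, 2  → R5 = 255 >> 2 = 63
Final: R5 = 63

63


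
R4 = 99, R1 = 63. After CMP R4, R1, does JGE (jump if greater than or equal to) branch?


Trace:
  R4 = 99, R1 = 63
  CMP R4, R1  → compares 99 vs 63
  JGE checks: is 99 greater than or equal to 63?
  99 > 63, so condition is true
Branch taken: Yes

Yes


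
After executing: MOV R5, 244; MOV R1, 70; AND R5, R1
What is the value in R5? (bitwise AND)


Register state trace:
  MOV R5, 244  → R5 = 244 (0b11110100)
  MOV R1, 70  → R1 = 70 (0b01000110)
  AND R5, R1  → R5 = 244 AND 70 = 68 (0b01000100)
Final: R5 = 68

68


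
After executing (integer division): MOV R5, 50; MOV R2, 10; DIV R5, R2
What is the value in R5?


Register state trace:
  MOV R5, 50  → R5 = 50
  MOV R2, 10  → R2 = 10
  DIV R5, R2  → R5 = 50 // 10 = 5
Final: R5 = 5

5


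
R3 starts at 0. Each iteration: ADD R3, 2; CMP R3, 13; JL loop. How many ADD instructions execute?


Loop trace (R3 starts at 0, target 13, step 2):
  ADD #1: R3 = 0 + 2 = 2  → 2 < 13, loop
  ADD #2: R3 = 2 + 2 = 4  → 4 < 13, loop
  ADD #3: R3 = 4 + 2 = 6  → 6 < 13, loop
  ADD #4: R3 = 6 + 2 = 8  → 8 < 13, loop
  ADD #5: R3 = 8 + 2 = 10  → 10 < 13, loop
  ADD #6: R3 = 10 + 2 = 12  → 12 < 13, loop
  ADD #7: R3 = 12 + 2 = 14  → 14 >= 13, exit
Total ADD instructions: 7

7


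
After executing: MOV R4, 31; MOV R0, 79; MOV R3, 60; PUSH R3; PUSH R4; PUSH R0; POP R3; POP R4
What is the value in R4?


Stack trace (top is rightmost):
  MOV R4, 31  → R4 = 31
  MOV R0, 79  → R0 = 79
  MOV R3, 60  → R3 = 60
  PUSH R3  → stack: [60]
  PUSH R4  → stack: [60, 31]
  PUSH R0  → stack: [60, 31, 79]
  POP R3  → R3 = 79, stack: [60, 31]
  POP R4  → R4 = 31, stack: [60]
Final: R4 = 31

31


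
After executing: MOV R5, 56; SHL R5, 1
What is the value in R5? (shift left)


Register state trace:
  MOV R5, 56  → R5 = 56
  SHL R5, 1  → R5 = 56 << 1 = 56 * 2^1 = 112
Final: R5 = 112

112


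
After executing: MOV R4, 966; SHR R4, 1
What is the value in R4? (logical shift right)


Register state trace:
  MOV R4, 966  → R4 = 966
  SHR R4, 1  → R4 = 966 >> 1 = 966 // 2^1 = 483
Final: R4 = 483

483


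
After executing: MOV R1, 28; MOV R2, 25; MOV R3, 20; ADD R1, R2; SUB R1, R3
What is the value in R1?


Register state trace:
  MOV R1, 28  → R1 = 28
  MOV R2, 25  → R2 = 25
  MOV R3, 20  → R3 = 20
  ADD R1, R2  → R1 = 28 + 25 = 53
  SUB R1, R3  → R1 = 53 - 20 = 33
Final: R1 = 33

33


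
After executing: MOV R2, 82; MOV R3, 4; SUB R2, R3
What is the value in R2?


Register state trace:
  MOV R2, 82  → R2 = 82
  MOV R3, 4  → R3 = 4
  SUB R2, R3  → R2 = 82 - 4 = 78
Final: R2 = 78

78


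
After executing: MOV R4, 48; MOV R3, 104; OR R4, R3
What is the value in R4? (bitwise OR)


Register state trace:
  MOV R4, 48  → R4 = 48 (0b00110000)
  MOV R3, 104  → R3 = 104 (0b01101000)
  OR R4, R3   → R4 = 48 OR 104 = 120 (0b01111000)
Final: R4 = 120

120


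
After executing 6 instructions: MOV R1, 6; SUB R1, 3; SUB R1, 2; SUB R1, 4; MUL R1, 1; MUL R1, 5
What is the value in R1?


Register state trace:
  MOV R1, 6  → R1 = 6
  SUB R1, 3  → R1 = 6 - 3 = 3
  SUB R1, 2  → R1 = 3 - 2 = 1
  SUB R1, 4  → R1 = 1 - 4 = -3
  MUL R1, 1  → R1 = -3 * 1 = -3
  MUL R1, 5  → R1 = -3 * 5 = -15
Final: R1 = -15

-15


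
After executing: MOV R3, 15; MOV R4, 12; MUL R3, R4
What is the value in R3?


Register state trace:
  MOV R3, 15  → R3 = 15
  MOV R4, 12  → R4 = 12
  MUL R3, R4  → R3 = 15 * 12 = 180
Final: R3 = 180

180


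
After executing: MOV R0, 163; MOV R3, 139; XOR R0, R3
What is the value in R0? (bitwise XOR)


Register state trace:
  MOV R0, 163  → R0 = 163 (0b10100011)
  MOV R3, 139  → R3 = 139 (0b10001011)
  XOR R0, R3  → R0 = 163 XOR 139 = 40 (0b00101000)
Final: R0 = 40

40


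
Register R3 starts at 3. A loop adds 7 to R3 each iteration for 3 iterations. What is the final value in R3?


Starting value: R3 = 3
  Iter 1: R3 = 3 + 7 = 10
  Iter 2: R3 = 10 + 7 = 17
  Iter 3: R3 = 17 + 7 = 24
Final: R3 = 24

24


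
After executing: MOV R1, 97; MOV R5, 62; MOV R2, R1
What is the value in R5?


Register state trace:
  MOV R1, 97  → R1 = 97
  MOV R5, 62  → R5 = 62
  MOV R2, R1  → R2 = 97
Final: R5 = 62

62


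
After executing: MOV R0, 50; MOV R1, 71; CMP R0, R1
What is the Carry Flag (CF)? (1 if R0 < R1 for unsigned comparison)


Register state trace:
  MOV R0, 50  → R0 = 50
  MOV R1, 71  → R1 = 71
  CMP R0, R1  → unsigned 50 - 71: borrow occurs
  50 < 71, so CF = 1
CF = 1

1


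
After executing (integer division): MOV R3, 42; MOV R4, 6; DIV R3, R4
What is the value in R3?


Register state trace:
  MOV R3, 42  → R3 = 42
  MOV R4, 6  → R4 = 6
  DIV R3, R4  → R3 = 42 // 6 = 7
Final: R3 = 7

7


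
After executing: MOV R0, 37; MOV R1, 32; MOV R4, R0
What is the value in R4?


Register state trace:
  MOV R0, 37  → R0 = 37
  MOV R1, 32  → R1 = 32
  MOV R4, R0  → R4 = 37
Final: R4 = 37

37


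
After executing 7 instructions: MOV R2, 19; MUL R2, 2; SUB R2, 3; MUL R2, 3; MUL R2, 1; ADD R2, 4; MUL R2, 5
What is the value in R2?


Register state trace:
  MOV R2, 19  → R2 = 19
  MUL R2, 2  → R2 = 19 * 2 = 38
  SUB R2, 3  → R2 = 38 - 3 = 35
  MUL R2, 3  → R2 = 35 * 3 = 105
  MUL R2, 1  → R2 = 105 * 1 = 105
  ADD R2, 4  → R2 = 105 + 4 = 109
  MUL R2, 5  → R2 = 109 * 5 = 545
Final: R2 = 545

545


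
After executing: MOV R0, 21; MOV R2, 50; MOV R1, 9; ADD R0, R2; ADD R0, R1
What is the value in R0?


Register state trace:
  MOV R0, 21  → R0 = 21
  MOV R2, 50  → R2 = 50
  MOV R1, 9  → R1 = 9
  ADD R0, R2  → R0 = 21 + 50 = 71
  ADD R0, R1  → R0 = 71 + 9 = 80
Final: R0 = 80

80


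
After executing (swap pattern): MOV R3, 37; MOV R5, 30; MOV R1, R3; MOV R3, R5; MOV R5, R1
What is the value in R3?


Register state trace (swap pattern):
  MOV R3, 37  → R3 = 37
  MOV R5, 30  → R5 = 30
  MOV R1, R3  → R1 = 37  (save R3)
  MOV R3, R5  → R3 = 30  (R3 gets R5's value)
  MOV R5, R1  → R5 = 37  (R5 gets saved value)
Final: R3 = 30

30


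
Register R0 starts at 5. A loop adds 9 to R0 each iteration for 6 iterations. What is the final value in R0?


Starting value: R0 = 5
  Iter 1: R0 = 5 + 9 = 14
  Iter 2: R0 = 14 + 9 = 23
  Iter 3: R0 = 23 + 9 = 32
  Iter 4: R0 = 32 + 9 = 41
  Iter 5: R0 = 41 + 9 = 50
  Iter 6: R0 = 50 + 9 = 59
Final: R0 = 59

59


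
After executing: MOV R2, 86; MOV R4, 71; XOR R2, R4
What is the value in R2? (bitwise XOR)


Register state trace:
  MOV R2, 86  → R2 = 86 (0b01010110)
  MOV R4, 71  → R4 = 71 (0b01000111)
  XOR R2, R4  → R2 = 86 XOR 71 = 17 (0b00010001)
Final: R2 = 17

17


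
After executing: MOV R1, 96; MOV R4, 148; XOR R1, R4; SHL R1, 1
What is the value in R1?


Register state trace:
  MOV R1, 96  → R1 = 96 (0b01100000)
  MOV R4, 148  → R4 = 148 (0b10010100)
  XOR R1, R4  → R1 = 96 XOR 148 = 244 (0b11110100)
  SHL R1, 1  → R1 = 244 << 1 = 488
Final: R1 = 488

488


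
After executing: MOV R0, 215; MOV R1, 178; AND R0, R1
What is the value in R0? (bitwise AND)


Register state trace:
  MOV R0, 215  → R0 = 215 (0b11010111)
  MOV R1, 178  → R1 = 178 (0b10110010)
  AND R0, R1  → R0 = 215 AND 178 = 146 (0b10010010)
Final: R0 = 146

146


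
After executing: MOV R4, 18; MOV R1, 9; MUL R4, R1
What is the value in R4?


Register state trace:
  MOV R4, 18  → R4 = 18
  MOV R1, 9  → R1 = 9
  MUL R4, R1  → R4 = 18 * 9 = 162
Final: R4 = 162

162


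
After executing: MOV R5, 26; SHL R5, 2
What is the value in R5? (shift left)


Register state trace:
  MOV R5, 26  → R5 = 26
  SHL R5, 2  → R5 = 26 << 2 = 26 * 2^2 = 104
Final: R5 = 104

104


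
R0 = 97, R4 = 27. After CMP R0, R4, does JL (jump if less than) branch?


Trace:
  R0 = 97, R4 = 27
  CMP R0, R4  → compares 97 vs 27
  JL checks: is 97 less than 27?
  97 > 27, so condition is false
Branch taken: No

No


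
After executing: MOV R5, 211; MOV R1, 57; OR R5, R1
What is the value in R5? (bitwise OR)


Register state trace:
  MOV R5, 211  → R5 = 211 (0b11010011)
  MOV R1, 57  → R1 = 57 (0b00111001)
  OR R5, R1   → R5 = 211 OR 57 = 251 (0b11111011)
Final: R5 = 251

251


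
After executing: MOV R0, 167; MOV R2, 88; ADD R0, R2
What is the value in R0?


Register state trace:
  MOV R0, 167  → R0 = 167
  MOV R2, 88  → R2 = 88
  ADD R0, R2  → R0 = 167 + 88 = 255
Final: R0 = 255

255


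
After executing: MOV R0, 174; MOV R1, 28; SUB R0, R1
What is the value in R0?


Register state trace:
  MOV R0, 174  → R0 = 174
  MOV R1, 28  → R1 = 28
  SUB R0, R1  → R0 = 174 - 28 = 146
Final: R0 = 146

146


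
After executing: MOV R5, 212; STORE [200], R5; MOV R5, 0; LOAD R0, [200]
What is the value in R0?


Register and memory trace:
  MOV R5, 212  → R5 = 212
  STORE [200], R5  → mem[200] = 212
  MOV R5, 0  → R5 = 0
  LOAD R0, [200]  → R0 = mem[200] = 212
Final: R0 = 212

212


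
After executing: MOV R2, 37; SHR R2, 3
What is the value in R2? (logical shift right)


Register state trace:
  MOV R2, 37  → R2 = 37
  SHR R2, 3  → R2 = 37 >> 3 = 37 // 2^3 = 4
Final: R2 = 4

4


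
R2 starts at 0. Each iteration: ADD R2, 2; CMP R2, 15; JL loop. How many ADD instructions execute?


Loop trace (R2 starts at 0, target 15, step 2):
  ADD #1: R2 = 0 + 2 = 2  → 2 < 15, loop
  ADD #2: R2 = 2 + 2 = 4  → 4 < 15, loop
  ADD #3: R2 = 4 + 2 = 6  → 6 < 15, loop
  ADD #4: R2 = 6 + 2 = 8  → 8 < 15, loop
  ADD #5: R2 = 8 + 2 = 10  → 10 < 15, loop
  ADD #6: R2 = 10 + 2 = 12  → 12 < 15, loop
  ADD #7: R2 = 12 + 2 = 14  → 14 < 15, loop
  ADD #8: R2 = 14 + 2 = 16  → 16 >= 15, exit
Total ADD instructions: 8

8


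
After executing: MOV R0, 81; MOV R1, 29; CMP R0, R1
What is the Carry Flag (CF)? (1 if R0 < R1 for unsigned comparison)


Register state trace:
  MOV R0, 81  → R0 = 81
  MOV R1, 29  → R1 = 29
  CMP R0, R1  → unsigned 81 - 29: no borrow
  81 >= 29, so CF = 0
CF = 0

0


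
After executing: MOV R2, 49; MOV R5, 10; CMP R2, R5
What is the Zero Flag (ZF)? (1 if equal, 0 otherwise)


Register state trace:
  MOV R2, 49  → R2 = 49
  MOV R5, 10  → R5 = 10
  CMP R2, R5  → computes 49 - 10 = 39
  Result is nonzero, so values are not equal
ZF = 0

0


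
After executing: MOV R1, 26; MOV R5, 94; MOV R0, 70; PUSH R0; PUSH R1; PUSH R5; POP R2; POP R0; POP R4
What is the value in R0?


Stack trace (top is rightmost):
  MOV R1, 26  → R1 = 26
  MOV R5, 94  → R5 = 94
  MOV R0, 70  → R0 = 70
  PUSH R0  → stack: [70]
  PUSH R1  → stack: [70, 26]
  PUSH R5  → stack: [70, 26, 94]
  POP R2  → R2 = 94, stack: [70, 26]
  POP R0  → R0 = 26, stack: [70]
  POP R4  → R4 = 70, stack: []
Final: R0 = 26

26


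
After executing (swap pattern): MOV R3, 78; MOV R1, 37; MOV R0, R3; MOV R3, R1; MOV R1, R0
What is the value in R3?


Register state trace (swap pattern):
  MOV R3, 78  → R3 = 78
  MOV R1, 37  → R1 = 37
  MOV R0, R3  → R0 = 78  (save R3)
  MOV R3, R1  → R3 = 37  (R3 gets R1's value)
  MOV R1, R0  → R1 = 78  (R1 gets saved value)
Final: R3 = 37

37


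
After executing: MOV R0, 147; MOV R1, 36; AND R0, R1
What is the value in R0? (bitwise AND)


Register state trace:
  MOV R0, 147  → R0 = 147 (0b10010011)
  MOV R1, 36  → R1 = 36 (0b00100100)
  AND R0, R1  → R0 = 147 AND 36 = 0 (0b00000000)
Final: R0 = 0

0


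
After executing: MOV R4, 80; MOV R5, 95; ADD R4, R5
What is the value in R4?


Register state trace:
  MOV R4, 80  → R4 = 80
  MOV R5, 95  → R5 = 95
  ADD R4, R5  → R4 = 80 + 95 = 175
Final: R4 = 175

175


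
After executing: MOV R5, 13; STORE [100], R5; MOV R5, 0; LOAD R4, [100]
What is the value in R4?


Register and memory trace:
  MOV R5, 13  → R5 = 13
  STORE [100], R5  → mem[100] = 13
  MOV R5, 0  → R5 = 0
  LOAD R4, [100]  → R4 = mem[100] = 13
Final: R4 = 13

13


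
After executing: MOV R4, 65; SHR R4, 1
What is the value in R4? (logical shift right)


Register state trace:
  MOV R4, 65  → R4 = 65
  SHR R4, 1  → R4 = 65 >> 1 = 65 // 2^1 = 32
Final: R4 = 32

32


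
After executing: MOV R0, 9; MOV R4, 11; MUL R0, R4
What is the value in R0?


Register state trace:
  MOV R0, 9  → R0 = 9
  MOV R4, 11  → R4 = 11
  MUL R0, R4  → R0 = 9 * 11 = 99
Final: R0 = 99

99


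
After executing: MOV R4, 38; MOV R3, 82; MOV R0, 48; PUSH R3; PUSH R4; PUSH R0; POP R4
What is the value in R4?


Stack trace (top is rightmost):
  MOV R4, 38  → R4 = 38
  MOV R3, 82  → R3 = 82
  MOV R0, 48  → R0 = 48
  PUSH R3  → stack: [82]
  PUSH R4  → stack: [82, 38]
  PUSH R0  → stack: [82, 38, 48]
  POP R4  → R4 = 48, stack: [82, 38]
Final: R4 = 48

48


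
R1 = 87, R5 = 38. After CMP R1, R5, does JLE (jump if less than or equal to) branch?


Trace:
  R1 = 87, R5 = 38
  CMP R1, R5  → compares 87 vs 38
  JLE checks: is 87 less than or equal to 38?
  87 > 38, so condition is false
Branch taken: No

No


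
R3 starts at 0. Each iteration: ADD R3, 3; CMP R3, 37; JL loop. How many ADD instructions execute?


Loop trace (R3 starts at 0, target 37, step 3):
  ADD #1: R3 = 0 + 3 = 3  → 3 < 37, loop
  ADD #2: R3 = 3 + 3 = 6  → 6 < 37, loop
  ADD #3: R3 = 6 + 3 = 9  → 9 < 37, loop
  ADD #4: R3 = 9 + 3 = 12  → 12 < 37, loop
  ADD #5: R3 = 12 + 3 = 15  → 15 < 37, loop
  ADD #6: R3 = 15 + 3 = 18  → 18 < 37, loop
  ADD #7: R3 = 18 + 3 = 21  → 21 < 37, loop
  ADD #8: R3 = 21 + 3 = 24  → 24 < 37, loop
  ADD #9: R3 = 24 + 3 = 27  → 27 < 37, loop
  ADD #10: R3 = 27 + 3 = 30  → 30 < 37, loop
  ADD #11: R3 = 30 + 3 = 33  → 33 < 37, loop
  ADD #12: R3 = 33 + 3 = 36  → 36 < 37, loop
  ADD #13: R3 = 36 + 3 = 39  → 39 >= 37, exit
Total ADD instructions: 13

13


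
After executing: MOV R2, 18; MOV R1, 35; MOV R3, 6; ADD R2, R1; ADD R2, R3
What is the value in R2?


Register state trace:
  MOV R2, 18  → R2 = 18
  MOV R1, 35  → R1 = 35
  MOV R3, 6  → R3 = 6
  ADD R2, R1  → R2 = 18 + 35 = 53
  ADD R2, R3  → R2 = 53 + 6 = 59
Final: R2 = 59

59


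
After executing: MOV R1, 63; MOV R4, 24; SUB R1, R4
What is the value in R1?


Register state trace:
  MOV R1, 63  → R1 = 63
  MOV R4, 24  → R4 = 24
  SUB R1, R4  → R1 = 63 - 24 = 39
Final: R1 = 39

39


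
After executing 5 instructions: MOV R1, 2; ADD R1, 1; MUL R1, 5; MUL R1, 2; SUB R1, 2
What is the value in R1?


Register state trace:
  MOV R1, 2  → R1 = 2
  ADD R1, 1  → R1 = 2 + 1 = 3
  MUL R1, 5  → R1 = 3 * 5 = 15
  MUL R1, 2  → R1 = 15 * 2 = 30
  SUB R1, 2  → R1 = 30 - 2 = 28
Final: R1 = 28

28


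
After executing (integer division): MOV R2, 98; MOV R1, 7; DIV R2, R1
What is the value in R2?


Register state trace:
  MOV R2, 98  → R2 = 98
  MOV R1, 7  → R1 = 7
  DIV R2, R1  → R2 = 98 // 7 = 14
Final: R2 = 14

14


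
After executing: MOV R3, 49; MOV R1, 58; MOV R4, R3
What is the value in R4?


Register state trace:
  MOV R3, 49  → R3 = 49
  MOV R1, 58  → R1 = 58
  MOV R4, R3  → R4 = 49
Final: R4 = 49

49


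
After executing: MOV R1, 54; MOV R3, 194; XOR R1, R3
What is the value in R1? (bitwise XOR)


Register state trace:
  MOV R1, 54  → R1 = 54 (0b00110110)
  MOV R3, 194  → R3 = 194 (0b11000010)
  XOR R1, R3  → R1 = 54 XOR 194 = 244 (0b11110100)
Final: R1 = 244

244


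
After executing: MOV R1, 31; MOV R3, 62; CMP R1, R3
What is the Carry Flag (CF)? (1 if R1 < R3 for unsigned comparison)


Register state trace:
  MOV R1, 31  → R1 = 31
  MOV R3, 62  → R3 = 62
  CMP R1, R3  → unsigned 31 - 62: borrow occurs
  31 < 62, so CF = 1
CF = 1

1


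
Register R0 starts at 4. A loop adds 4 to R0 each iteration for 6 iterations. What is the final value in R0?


Starting value: R0 = 4
  Iter 1: R0 = 4 + 4 = 8
  Iter 2: R0 = 8 + 4 = 12
  Iter 3: R0 = 12 + 4 = 16
  Iter 4: R0 = 16 + 4 = 20
  Iter 5: R0 = 20 + 4 = 24
  Iter 6: R0 = 24 + 4 = 28
Final: R0 = 28

28


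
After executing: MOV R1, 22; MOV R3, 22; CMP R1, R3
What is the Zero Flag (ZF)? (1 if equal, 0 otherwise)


Register state trace:
  MOV R1, 22  → R1 = 22
  MOV R3, 22  → R3 = 22
  CMP R1, R3  → computes 22 - 22 = 0
  Result is zero, so values are equal
ZF = 1

1


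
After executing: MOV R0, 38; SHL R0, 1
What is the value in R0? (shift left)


Register state trace:
  MOV R0, 38  → R0 = 38
  SHL R0, 1  → R0 = 38 << 1 = 38 * 2^1 = 76
Final: R0 = 76

76


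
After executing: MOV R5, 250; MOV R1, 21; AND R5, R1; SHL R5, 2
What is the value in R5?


Register state trace:
  MOV R5, 250  → R5 = 250 (0b11111010)
  MOV R1, 21  → R1 = 21 (0b00010101)
  AND R5, R1  → R5 = 250 AND 21 = 16 (0b00010000)
  SHL R5, 2  → R5 = 16 << 2 = 64
Final: R5 = 64

64


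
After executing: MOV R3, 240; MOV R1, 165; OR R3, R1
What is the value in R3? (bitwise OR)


Register state trace:
  MOV R3, 240  → R3 = 240 (0b11110000)
  MOV R1, 165  → R1 = 165 (0b10100101)
  OR R3, R1   → R3 = 240 OR 165 = 245 (0b11110101)
Final: R3 = 245

245


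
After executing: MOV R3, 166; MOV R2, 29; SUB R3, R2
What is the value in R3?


Register state trace:
  MOV R3, 166  → R3 = 166
  MOV R2, 29  → R2 = 29
  SUB R3, R2  → R3 = 166 - 29 = 137
Final: R3 = 137

137


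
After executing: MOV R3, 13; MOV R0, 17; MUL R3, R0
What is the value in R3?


Register state trace:
  MOV R3, 13  → R3 = 13
  MOV R0, 17  → R0 = 17
  MUL R3, R0  → R3 = 13 * 17 = 221
Final: R3 = 221

221


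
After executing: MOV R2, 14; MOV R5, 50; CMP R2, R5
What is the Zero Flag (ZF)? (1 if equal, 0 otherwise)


Register state trace:
  MOV R2, 14  → R2 = 14
  MOV R5, 50  → R5 = 50
  CMP R2, R5  → computes 14 - 50 = -36
  Result is nonzero, so values are not equal
ZF = 0

0


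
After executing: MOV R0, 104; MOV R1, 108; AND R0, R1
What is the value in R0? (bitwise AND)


Register state trace:
  MOV R0, 104  → R0 = 104 (0b01101000)
  MOV R1, 108  → R1 = 108 (0b01101100)
  AND R0, R1  → R0 = 104 AND 108 = 104 (0b01101000)
Final: R0 = 104

104


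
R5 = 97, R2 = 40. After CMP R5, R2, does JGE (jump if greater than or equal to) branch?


Trace:
  R5 = 97, R2 = 40
  CMP R5, R2  → compares 97 vs 40
  JGE checks: is 97 greater than or equal to 40?
  97 > 40, so condition is true
Branch taken: Yes

Yes


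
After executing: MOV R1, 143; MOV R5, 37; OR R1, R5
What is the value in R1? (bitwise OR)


Register state trace:
  MOV R1, 143  → R1 = 143 (0b10001111)
  MOV R5, 37  → R5 = 37 (0b00100101)
  OR R1, R5   → R1 = 143 OR 37 = 175 (0b10101111)
Final: R1 = 175

175


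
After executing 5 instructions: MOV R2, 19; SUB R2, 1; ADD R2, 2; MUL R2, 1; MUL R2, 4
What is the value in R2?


Register state trace:
  MOV R2, 19  → R2 = 19
  SUB R2, 1  → R2 = 19 - 1 = 18
  ADD R2, 2  → R2 = 18 + 2 = 20
  MUL R2, 1  → R2 = 20 * 1 = 20
  MUL R2, 4  → R2 = 20 * 4 = 80
Final: R2 = 80

80


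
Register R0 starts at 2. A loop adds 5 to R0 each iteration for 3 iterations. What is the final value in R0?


Starting value: R0 = 2
  Iter 1: R0 = 2 + 5 = 7
  Iter 2: R0 = 7 + 5 = 12
  Iter 3: R0 = 12 + 5 = 17
Final: R0 = 17

17


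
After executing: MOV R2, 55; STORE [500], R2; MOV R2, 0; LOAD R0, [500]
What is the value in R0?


Register and memory trace:
  MOV R2, 55  → R2 = 55
  STORE [500], R2  → mem[500] = 55
  MOV R2, 0  → R2 = 0
  LOAD R0, [500]  → R0 = mem[500] = 55
Final: R0 = 55

55


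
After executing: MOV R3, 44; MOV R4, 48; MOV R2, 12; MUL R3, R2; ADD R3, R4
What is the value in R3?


Register state trace:
  MOV R3, 44  → R3 = 44
  MOV R4, 48  → R4 = 48
  MOV R2, 12  → R2 = 12
  MUL R3, R2  → R3 = 44 * 12 = 528
  ADD R3, R4  → R3 = 528 + 48 = 576
Final: R3 = 576

576


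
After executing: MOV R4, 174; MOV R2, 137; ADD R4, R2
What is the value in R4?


Register state trace:
  MOV R4, 174  → R4 = 174
  MOV R2, 137  → R2 = 137
  ADD R4, R2  → R4 = 174 + 137 = 311
Final: R4 = 311

311


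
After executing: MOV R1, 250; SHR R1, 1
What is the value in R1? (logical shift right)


Register state trace:
  MOV R1, 250  → R1 = 250
  SHR R1, 1  → R1 = 250 >> 1 = 250 // 2^1 = 125
Final: R1 = 125

125


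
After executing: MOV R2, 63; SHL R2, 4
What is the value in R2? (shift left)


Register state trace:
  MOV R2, 63  → R2 = 63
  SHL R2, 4  → R2 = 63 << 4 = 63 * 2^4 = 1008
Final: R2 = 1008

1008


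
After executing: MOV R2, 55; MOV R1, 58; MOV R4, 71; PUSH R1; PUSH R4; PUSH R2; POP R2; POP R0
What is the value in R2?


Stack trace (top is rightmost):
  MOV R2, 55  → R2 = 55
  MOV R1, 58  → R1 = 58
  MOV R4, 71  → R4 = 71
  PUSH R1  → stack: [58]
  PUSH R4  → stack: [58, 71]
  PUSH R2  → stack: [58, 71, 55]
  POP R2  → R2 = 55, stack: [58, 71]
  POP R0  → R0 = 71, stack: [58]
Final: R2 = 55

55


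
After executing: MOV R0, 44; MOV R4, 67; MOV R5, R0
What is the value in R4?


Register state trace:
  MOV R0, 44  → R0 = 44
  MOV R4, 67  → R4 = 67
  MOV R5, R0  → R5 = 44
Final: R4 = 67

67


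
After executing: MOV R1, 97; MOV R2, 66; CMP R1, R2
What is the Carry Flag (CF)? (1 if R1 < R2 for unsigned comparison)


Register state trace:
  MOV R1, 97  → R1 = 97
  MOV R2, 66  → R2 = 66
  CMP R1, R2  → unsigned 97 - 66: no borrow
  97 >= 66, so CF = 0
CF = 0

0


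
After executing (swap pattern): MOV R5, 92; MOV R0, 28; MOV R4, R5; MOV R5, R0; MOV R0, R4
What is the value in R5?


Register state trace (swap pattern):
  MOV R5, 92  → R5 = 92
  MOV R0, 28  → R0 = 28
  MOV R4, R5  → R4 = 92  (save R5)
  MOV R5, R0  → R5 = 28  (R5 gets R0's value)
  MOV R0, R4  → R0 = 92  (R0 gets saved value)
Final: R5 = 28

28


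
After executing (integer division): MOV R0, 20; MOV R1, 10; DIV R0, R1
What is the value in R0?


Register state trace:
  MOV R0, 20  → R0 = 20
  MOV R1, 10  → R1 = 10
  DIV R0, R1  → R0 = 20 // 10 = 2
Final: R0 = 2

2


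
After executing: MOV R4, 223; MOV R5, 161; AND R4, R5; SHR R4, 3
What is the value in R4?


Register state trace:
  MOV R4, 223  → R4 = 223 (0b11011111)
  MOV R5, 161  → R5 = 161 (0b10100001)
  AND R4, R5  → R4 = 223 AND 161 = 129 (0b10000001)
  SHR R4, 3  → R4 = 129 >> 3 = 16
Final: R4 = 16

16


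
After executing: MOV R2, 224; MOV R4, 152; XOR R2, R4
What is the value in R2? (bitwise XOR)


Register state trace:
  MOV R2, 224  → R2 = 224 (0b11100000)
  MOV R4, 152  → R4 = 152 (0b10011000)
  XOR R2, R4  → R2 = 224 XOR 152 = 120 (0b01111000)
Final: R2 = 120

120


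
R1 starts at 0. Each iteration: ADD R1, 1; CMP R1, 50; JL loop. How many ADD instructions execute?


Loop trace (R1 starts at 0, target 50, step 1):
  ADD #1: R1 = 0 + 1 = 1  → 1 < 50, loop
  ADD #2: R1 = 1 + 1 = 2  → 2 < 50, loop
  ADD #3: R1 = 2 + 1 = 3  → 3 < 50, loop
  ADD #4: R1 = 3 + 1 = 4  → 4 < 50, loop
  ADD #5: R1 = 4 + 1 = 5  → 5 < 50, loop
  ADD #6: R1 = 5 + 1 = 6  → 6 < 50, loop
  ADD #7: R1 = 6 + 1 = 7  → 7 < 50, loop
  ADD #8: R1 = 7 + 1 = 8  → 8 < 50, loop
  ADD #9: R1 = 8 + 1 = 9  → 9 < 50, loop
  ADD #10: R1 = 9 + 1 = 10  → 10 < 50, loop
  ADD #11: R1 = 10 + 1 = 11  → 11 < 50, loop
  ADD #12: R1 = 11 + 1 = 12  → 12 < 50, loop
  ADD #13: R1 = 12 + 1 = 13  → 13 < 50, loop
  ADD #14: R1 = 13 + 1 = 14  → 14 < 50, loop
  ADD #15: R1 = 14 + 1 = 15  → 15 < 50, loop
  ADD #16: R1 = 15 + 1 = 16  → 16 < 50, loop
  ADD #17: R1 = 16 + 1 = 17  → 17 < 50, loop
  ADD #18: R1 = 17 + 1 = 18  → 18 < 50, loop
  ADD #19: R1 = 18 + 1 = 19  → 19 < 50, loop
  ADD #20: R1 = 19 + 1 = 20  → 20 < 50, loop
  ADD #21: R1 = 20 + 1 = 21  → 21 < 50, loop
  ADD #22: R1 = 21 + 1 = 22  → 22 < 50, loop
  ADD #23: R1 = 22 + 1 = 23  → 23 < 50, loop
  ADD #24: R1 = 23 + 1 = 24  → 24 < 50, loop
  ADD #25: R1 = 24 + 1 = 25  → 25 < 50, loop
  ADD #26: R1 = 25 + 1 = 26  → 26 < 50, loop
  ADD #27: R1 = 26 + 1 = 27  → 27 < 50, loop
  ADD #28: R1 = 27 + 1 = 28  → 28 < 50, loop
  ADD #29: R1 = 28 + 1 = 29  → 29 < 50, loop
  ADD #30: R1 = 29 + 1 = 30  → 30 < 50, loop
  ADD #31: R1 = 30 + 1 = 31  → 31 < 50, loop
  ADD #32: R1 = 31 + 1 = 32  → 32 < 50, loop
  ADD #33: R1 = 32 + 1 = 33  → 33 < 50, loop
  ADD #34: R1 = 33 + 1 = 34  → 34 < 50, loop
  ADD #35: R1 = 34 + 1 = 35  → 35 < 50, loop
  ADD #36: R1 = 35 + 1 = 36  → 36 < 50, loop
  ADD #37: R1 = 36 + 1 = 37  → 37 < 50, loop
  ADD #38: R1 = 37 + 1 = 38  → 38 < 50, loop
  ADD #39: R1 = 38 + 1 = 39  → 39 < 50, loop
  ADD #40: R1 = 39 + 1 = 40  → 40 < 50, loop
  ADD #41: R1 = 40 + 1 = 41  → 41 < 50, loop
  ADD #42: R1 = 41 + 1 = 42  → 42 < 50, loop
  ADD #43: R1 = 42 + 1 = 43  → 43 < 50, loop
  ADD #44: R1 = 43 + 1 = 44  → 44 < 50, loop
  ADD #45: R1 = 44 + 1 = 45  → 45 < 50, loop
  ADD #46: R1 = 45 + 1 = 46  → 46 < 50, loop
  ADD #47: R1 = 46 + 1 = 47  → 47 < 50, loop
  ADD #48: R1 = 47 + 1 = 48  → 48 < 50, loop
  ADD #49: R1 = 48 + 1 = 49  → 49 < 50, loop
  ADD #50: R1 = 49 + 1 = 50  → 50 >= 50, exit
Total ADD instructions: 50

50
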